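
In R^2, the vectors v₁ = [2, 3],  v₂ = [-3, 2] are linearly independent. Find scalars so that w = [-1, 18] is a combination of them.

Since v₁, v₂ are independent, the coefficients expressing w are uniquely determined by a linear system.
Back-substitution yields (α₁, α₂) = (4, 3).

w = 4v₁ + 3v₂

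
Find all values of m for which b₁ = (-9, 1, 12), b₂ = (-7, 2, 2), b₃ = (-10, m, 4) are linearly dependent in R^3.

m = 8/3

The vectors are dependent exactly when the determinant of the matrix with rows b₁, b₂, b₃ vanishes.
The determinant works out to 176 - 66*m.
This vanishes exactly when m = 8/3.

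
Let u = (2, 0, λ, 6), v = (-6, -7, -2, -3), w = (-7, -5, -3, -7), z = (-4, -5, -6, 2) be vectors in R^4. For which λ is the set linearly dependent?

The set is linearly dependent precisely when det[u; v; w; z] = 0.
Cofactor expansion gives det = -69*λ - 138.
Solving -69*λ - 138 = 0 yields λ = -2.

λ = -2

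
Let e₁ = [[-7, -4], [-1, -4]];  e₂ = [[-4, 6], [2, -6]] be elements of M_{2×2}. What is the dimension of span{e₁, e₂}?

Represent each element by its coordinate vector in ℝ⁴.
Apply Gaussian elimination to the matrix whose rows are e₁, e₂.
Reduction leaves 2 leading entries, giving rank 2.

dim = 2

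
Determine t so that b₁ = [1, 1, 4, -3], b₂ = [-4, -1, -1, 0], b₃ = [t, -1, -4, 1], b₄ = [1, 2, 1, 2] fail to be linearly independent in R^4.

t = 15

Place the vectors as rows of a 4×4 matrix; dependence ⇔ determinant zero.
Expanding, det = 3*t - 45.
This vanishes exactly when t = 15.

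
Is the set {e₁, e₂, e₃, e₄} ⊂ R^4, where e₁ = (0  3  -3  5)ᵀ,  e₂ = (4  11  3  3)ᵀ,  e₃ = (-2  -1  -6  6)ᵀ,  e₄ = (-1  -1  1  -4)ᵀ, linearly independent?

The matrix [e₁|e₂|e₃|e₄] has determinant 0.
A zero determinant means the columns are linearly dependent.
Indeed 3e₁ - e₂ - 2e₃ = 0.

linearly dependent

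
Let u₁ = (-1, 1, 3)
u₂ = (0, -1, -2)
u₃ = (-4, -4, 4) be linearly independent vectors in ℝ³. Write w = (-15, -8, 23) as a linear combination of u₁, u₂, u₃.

w = 3u₁ - u₂ + 3u₃

Since u₁, u₂, u₃ are independent, the coefficients expressing w are uniquely determined by a linear system.
The system has the unique solution (a₁, a₂, a₃) = (3, -1, 3).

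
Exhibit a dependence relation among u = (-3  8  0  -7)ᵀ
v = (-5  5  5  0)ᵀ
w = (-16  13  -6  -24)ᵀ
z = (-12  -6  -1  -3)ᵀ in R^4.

3u - v - w + z = 0

Row-reduce the matrix with u, v, w, z as columns; the null space gives the coefficients.
A generator of the null space is (3, -1, -1, 1).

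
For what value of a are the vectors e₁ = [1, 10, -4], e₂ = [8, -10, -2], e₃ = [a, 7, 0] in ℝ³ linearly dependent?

a = -7/2

Place the vectors as rows of a 3×3 matrix; dependence ⇔ determinant zero.
Expanding, det = -60*a - 210.
Setting this to zero gives a = -7/2.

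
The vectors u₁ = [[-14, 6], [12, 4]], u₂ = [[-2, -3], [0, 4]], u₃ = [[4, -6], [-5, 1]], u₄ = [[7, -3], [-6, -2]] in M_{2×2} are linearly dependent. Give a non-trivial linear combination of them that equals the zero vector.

u₁ + 2u₄ = 0

Write each element as a vector in ℝ⁴ using {E₁₁, E₁₂, E₂₁, E₂₂}.
Set up α₁u₁ + … + α₄u₄ = 0 and solve the homogeneous system.
One solution (up to scaling) is (1, 0, 0, 2).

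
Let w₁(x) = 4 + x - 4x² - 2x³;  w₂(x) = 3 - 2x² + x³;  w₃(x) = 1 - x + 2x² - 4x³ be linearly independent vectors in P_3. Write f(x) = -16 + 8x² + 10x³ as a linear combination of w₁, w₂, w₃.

f = -2w₁ - 2w₂ - 2w₃

Work in coordinates with respect to the standard basis {1, x, …, x³}.
Set up the augmented matrix [w₁ | w₂ | w₃ | f] and row-reduce.
Row-reducing the augmented matrix gives the unique coefficients (c₁, c₂, c₃) = (-2, -2, -2).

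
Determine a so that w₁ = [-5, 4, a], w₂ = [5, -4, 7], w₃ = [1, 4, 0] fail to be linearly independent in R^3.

Dependence holds iff the 3×3 matrix [w₁ w₂ w₃] is singular.
Cofactor expansion gives det = 24*a + 168.
Solving 24*a + 168 = 0 yields a = -7.

a = -7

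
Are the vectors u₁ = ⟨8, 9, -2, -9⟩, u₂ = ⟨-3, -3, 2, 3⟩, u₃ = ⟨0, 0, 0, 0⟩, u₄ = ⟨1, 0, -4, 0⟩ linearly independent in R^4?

linearly dependent

One of the vectors is the zero vector, so the set is linearly dependent.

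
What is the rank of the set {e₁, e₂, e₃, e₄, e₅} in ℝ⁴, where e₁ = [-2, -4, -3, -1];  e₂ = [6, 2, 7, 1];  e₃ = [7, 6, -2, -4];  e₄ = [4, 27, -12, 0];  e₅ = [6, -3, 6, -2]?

4

Put the 4×5 matrix [e₁|e₂|e₃|e₄|e₅] into echelon form.
Exactly 4 pivots survive; hence the rank is 4.
(With 5 elements in a 4-dimensional space the rank is at most 4.)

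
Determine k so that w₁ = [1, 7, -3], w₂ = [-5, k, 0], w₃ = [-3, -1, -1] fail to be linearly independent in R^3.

k = -5

The vectors are dependent exactly when the determinant of the matrix with rows w₁, w₂, w₃ vanishes.
The determinant works out to -10*k - 50.
Solving -10*k - 50 = 0 yields k = -5.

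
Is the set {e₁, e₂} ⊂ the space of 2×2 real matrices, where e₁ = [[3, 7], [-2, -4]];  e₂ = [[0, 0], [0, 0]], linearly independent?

linearly dependent

Take coordinates with respect to the standard basis {E₁₁, E₁₂, E₂₁, E₂₂}.
One of the vectors is the zero vector, so the set is linearly dependent.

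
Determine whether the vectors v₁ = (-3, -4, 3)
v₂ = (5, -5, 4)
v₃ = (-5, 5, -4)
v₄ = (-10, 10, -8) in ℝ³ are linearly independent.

linearly dependent

There are 4 vectors in a 3-dimensional space, so they cannot be linearly independent.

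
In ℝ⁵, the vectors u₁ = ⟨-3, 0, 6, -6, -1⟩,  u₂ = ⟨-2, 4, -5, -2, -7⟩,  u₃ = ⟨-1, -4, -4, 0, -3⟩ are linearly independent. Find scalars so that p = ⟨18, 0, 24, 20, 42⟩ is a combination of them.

p = -2u₁ - 4u₂ - 4u₃

Set up the augmented matrix [u₁ | u₂ | u₃ | p] and row-reduce.
The system has the unique solution (c₁, c₂, c₃) = (-2, -4, -4).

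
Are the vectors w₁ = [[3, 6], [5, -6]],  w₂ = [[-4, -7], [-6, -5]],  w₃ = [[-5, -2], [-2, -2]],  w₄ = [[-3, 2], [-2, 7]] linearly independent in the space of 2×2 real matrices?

linearly independent

Take coordinates with respect to the standard basis {E₁₁, E₁₂, E₂₁, E₂₂}.
The matrix [w₁|w₂|w₃|w₄] has determinant 959.
A nonzero determinant means the columns are linearly independent.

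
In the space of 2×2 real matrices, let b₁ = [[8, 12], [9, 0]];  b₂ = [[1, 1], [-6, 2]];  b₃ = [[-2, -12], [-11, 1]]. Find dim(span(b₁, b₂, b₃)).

Use coordinates relative to {E₁₁, E₁₂, E₂₁, E₂₂}.
Form the matrix with b₁, b₂, b₃ as columns and reduce.
Reduction leaves 3 leading entries, giving rank 3.

dim = 3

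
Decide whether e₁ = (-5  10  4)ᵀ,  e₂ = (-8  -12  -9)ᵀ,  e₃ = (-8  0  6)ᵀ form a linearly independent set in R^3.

Row-reduce the matrix whose columns are e₁, e₂, e₃.
The reduction yields 3 nonzero rows, so the rank is 3.
Since rank = 3 (the number of vectors), the set is linearly independent.

linearly independent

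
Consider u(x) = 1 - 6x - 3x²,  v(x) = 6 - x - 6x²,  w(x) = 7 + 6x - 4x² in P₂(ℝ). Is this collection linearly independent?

linearly independent

Write each element as a coordinate vector in ℝ³ using {1, x, x²}.
Place the vectors as rows of a 3×3 matrix and reduce to echelon form.
The reduction yields 3 nonzero rows, so the rank is 3.
Since rank = 3 (the number of vectors), the set is linearly independent.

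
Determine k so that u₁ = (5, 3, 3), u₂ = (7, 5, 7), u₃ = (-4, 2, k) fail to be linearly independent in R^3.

k = 13

Dependence holds iff the 3×3 matrix [u₁ u₂ u₃] is singular.
The determinant works out to 4*k - 52.
This vanishes exactly when k = 13.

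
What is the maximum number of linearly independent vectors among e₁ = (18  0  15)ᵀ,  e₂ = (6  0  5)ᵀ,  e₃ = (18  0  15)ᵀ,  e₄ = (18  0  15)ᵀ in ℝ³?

Put the 3×4 matrix [e₁|e₂|e₃|e₄] into echelon form.
The echelon form has 1 nonzero row, so the rank is 1.
(With 4 elements in a 3-dimensional space the rank is at most 3.)

1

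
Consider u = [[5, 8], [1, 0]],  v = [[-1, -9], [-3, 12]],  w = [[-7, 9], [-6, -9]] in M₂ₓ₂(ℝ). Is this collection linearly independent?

Write each element as a coordinate vector in ℝ⁴ using {E₁₁, E₁₂, E₂₁, E₂₂}.
Place the vectors as rows of a 3×4 matrix and reduce to echelon form.
The reduction yields 3 nonzero rows, so the rank is 3.
Since rank = 3 (the number of vectors), the set is linearly independent.

linearly independent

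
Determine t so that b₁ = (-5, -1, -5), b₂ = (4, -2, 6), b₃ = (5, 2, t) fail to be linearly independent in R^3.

Dependence holds iff the 3×3 matrix [b₁ b₂ b₃] is singular.
The determinant works out to 14*t - 60.
Solving 14*t - 60 = 0 yields t = 30/7.

t = 30/7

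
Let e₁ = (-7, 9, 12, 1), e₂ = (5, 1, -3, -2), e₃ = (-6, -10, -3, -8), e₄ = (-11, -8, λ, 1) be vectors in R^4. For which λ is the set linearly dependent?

The set is linearly dependent precisely when det[e₁; e₂; e₃; e₄] = 0.
Cofactor expansion gives det = 1395 - 620*λ.
Solving 1395 - 620*λ = 0 yields λ = 9/4.

λ = 9/4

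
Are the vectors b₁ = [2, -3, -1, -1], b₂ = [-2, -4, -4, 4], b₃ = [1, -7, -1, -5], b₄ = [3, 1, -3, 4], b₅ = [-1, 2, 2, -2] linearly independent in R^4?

There are 5 vectors in a 4-dimensional space, so they cannot be linearly independent.

linearly dependent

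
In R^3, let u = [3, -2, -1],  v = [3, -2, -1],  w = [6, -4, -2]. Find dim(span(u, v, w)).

Apply Gaussian elimination to the matrix whose rows are u, v, w.
Reduction leaves 1 leading entry, giving rank 1.

1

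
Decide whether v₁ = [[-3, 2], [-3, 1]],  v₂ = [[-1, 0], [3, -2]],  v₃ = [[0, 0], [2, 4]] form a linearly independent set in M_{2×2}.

linearly independent

Take coordinates with respect to the standard basis {E₁₁, E₁₂, E₂₁, E₂₂}.
Place the vectors as rows of a 3×4 matrix and reduce to echelon form.
The reduction yields 3 nonzero rows, so the rank is 3.
Since rank = 3 (the number of vectors), the set is linearly independent.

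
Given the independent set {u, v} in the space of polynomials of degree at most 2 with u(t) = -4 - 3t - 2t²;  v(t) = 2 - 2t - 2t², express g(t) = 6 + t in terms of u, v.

g = -u + v

Identify each element with its coordinate vector in ℝ³ via {1, t, t²}.
Solve the system with u, v as columns and g as the right-hand side.
Back-substitution yields (α₁, α₂) = (-1, 1).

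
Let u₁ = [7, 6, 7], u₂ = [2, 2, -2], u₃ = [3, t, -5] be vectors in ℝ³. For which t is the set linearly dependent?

t = 22/7

Place the vectors as rows of a 3×3 matrix; dependence ⇔ determinant zero.
The determinant works out to 28*t - 88.
This vanishes exactly when t = 22/7.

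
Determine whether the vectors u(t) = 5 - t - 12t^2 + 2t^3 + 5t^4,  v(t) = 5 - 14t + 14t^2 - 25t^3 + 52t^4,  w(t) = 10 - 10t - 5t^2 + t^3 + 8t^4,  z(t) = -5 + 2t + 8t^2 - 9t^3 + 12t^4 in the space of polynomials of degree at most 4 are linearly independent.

linearly dependent

Take coordinates with respect to the standard basis {1, t, …, t^4}.
Place the vectors as rows of a 4×5 matrix and reduce to echelon form.
The reduction yields 3 nonzero rows, so the rank is 3.
Since rank 3 < 4, the set is linearly dependent.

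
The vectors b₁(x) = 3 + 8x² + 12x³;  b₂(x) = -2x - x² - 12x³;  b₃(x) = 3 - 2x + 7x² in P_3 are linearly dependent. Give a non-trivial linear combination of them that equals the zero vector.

Pass to coordinate vectors relative to the basis {1, x, …, x³}.
Write the vectors as columns of a matrix and find a nonzero vector in its null space.
The free variable yields coefficients (1, 1, -1) (any nonzero multiple also works).

b₁ + b₂ - b₃ = 0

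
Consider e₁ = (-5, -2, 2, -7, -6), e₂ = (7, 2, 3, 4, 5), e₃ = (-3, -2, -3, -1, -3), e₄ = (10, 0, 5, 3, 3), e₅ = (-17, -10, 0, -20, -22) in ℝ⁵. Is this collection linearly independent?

Row-reduce the matrix whose columns are e₁, e₂, e₃, e₄, e₅.
The reduction yields 3 nonzero rows, so the rank is 3.
Since rank 3 < 5, the set is linearly dependent.
Indeed e₁ + 3e₂ + 2e₃ - e₄ = 0.

linearly dependent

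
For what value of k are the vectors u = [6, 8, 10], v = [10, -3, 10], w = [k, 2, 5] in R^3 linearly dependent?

k = 41/11

Place the vectors as rows of a 3×3 matrix; dependence ⇔ determinant zero.
Expanding, det = 110*k - 410.
Setting this to zero gives k = 41/11.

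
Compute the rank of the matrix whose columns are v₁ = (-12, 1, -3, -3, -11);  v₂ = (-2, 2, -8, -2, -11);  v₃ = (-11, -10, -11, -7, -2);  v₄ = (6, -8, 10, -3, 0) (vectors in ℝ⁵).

rank 4

Put the 5×4 matrix [v₁|v₂|v₃|v₄] into echelon form.
Reduction leaves 4 leading entries, giving rank 4.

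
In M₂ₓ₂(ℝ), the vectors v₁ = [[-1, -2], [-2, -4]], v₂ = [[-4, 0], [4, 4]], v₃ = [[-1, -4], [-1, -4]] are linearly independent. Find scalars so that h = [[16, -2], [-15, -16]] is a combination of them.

Identify each element with its coordinate vector in ℝ⁴ via {E₁₁, E₁₂, E₂₁, E₂₂}.
Set up the augmented matrix [v₁ | v₂ | v₃ | h] and row-reduce.
The system has the unique solution (α₁, α₂, α₃) = (-1, -4, 1).

h = -v₁ - 4v₂ + v₃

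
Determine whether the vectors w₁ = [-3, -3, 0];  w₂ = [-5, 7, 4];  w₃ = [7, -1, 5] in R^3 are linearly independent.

Row-reduce the matrix whose columns are w₁, w₂, w₃.
The reduction yields 3 nonzero rows, so the rank is 3.
Since rank = 3 (the number of vectors), the set is linearly independent.

linearly independent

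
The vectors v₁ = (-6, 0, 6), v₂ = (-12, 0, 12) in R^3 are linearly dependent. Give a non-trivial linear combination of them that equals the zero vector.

2v₁ - v₂ = 0

Solve the homogeneous system with v₁, v₂ as columns by row-reducing the coefficient matrix.
A generator of the null space is (2, -1).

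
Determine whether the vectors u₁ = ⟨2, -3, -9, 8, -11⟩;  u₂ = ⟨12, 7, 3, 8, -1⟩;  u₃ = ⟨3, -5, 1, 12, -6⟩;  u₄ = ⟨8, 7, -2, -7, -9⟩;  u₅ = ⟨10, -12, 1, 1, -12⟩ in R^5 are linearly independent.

linearly independent

Form the 5×5 matrix with these as columns; its determinant is -225656.
A nonzero determinant means the columns are linearly independent.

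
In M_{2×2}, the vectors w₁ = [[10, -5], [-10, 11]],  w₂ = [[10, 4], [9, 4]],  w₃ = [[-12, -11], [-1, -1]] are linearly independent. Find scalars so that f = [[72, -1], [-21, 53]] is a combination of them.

Work in coordinates with respect to the standard basis {E₁₁, E₁₂, E₂₁, E₂₂}.
Since w₁, w₂, w₃ are independent, the coefficients expressing f are uniquely determined by a linear system.
Back-substitution yields (c₁, c₂, c₃) = (4, 2, -1).

f = 4w₁ + 2w₂ - w₃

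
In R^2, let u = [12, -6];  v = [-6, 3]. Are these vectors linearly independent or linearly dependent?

One vector is a scalar multiple of another, so the set is dependent.

linearly dependent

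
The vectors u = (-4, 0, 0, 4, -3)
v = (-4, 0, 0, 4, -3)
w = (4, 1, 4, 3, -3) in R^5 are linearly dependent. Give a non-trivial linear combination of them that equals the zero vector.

Row-reduce the matrix with u, v, w as columns; the null space gives the coefficients.
A generator of the null space is (1, -1, 0).

u - v = 0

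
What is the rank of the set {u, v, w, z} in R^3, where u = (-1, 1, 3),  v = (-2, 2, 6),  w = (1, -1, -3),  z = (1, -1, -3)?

rank 1

Put the 3×4 matrix [u|v|w|z] into echelon form.
Reduction leaves 1 leading entry, giving rank 1.
(With 4 elements in a 3-dimensional space the rank is at most 3.)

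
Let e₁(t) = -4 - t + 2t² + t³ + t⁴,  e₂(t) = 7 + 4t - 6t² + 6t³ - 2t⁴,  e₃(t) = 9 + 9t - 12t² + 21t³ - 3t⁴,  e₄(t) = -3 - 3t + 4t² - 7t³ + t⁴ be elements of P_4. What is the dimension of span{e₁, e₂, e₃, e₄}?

dim = 2

Represent each element by its coordinate vector in ℝ⁵.
Row-reduce the 4×5 matrix with these as rows.
Reduction leaves 2 leading entries, giving rank 2.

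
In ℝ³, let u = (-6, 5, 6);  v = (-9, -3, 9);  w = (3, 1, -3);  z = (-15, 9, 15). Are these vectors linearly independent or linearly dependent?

There are 4 vectors in a 3-dimensional space, so they cannot be linearly independent.

linearly dependent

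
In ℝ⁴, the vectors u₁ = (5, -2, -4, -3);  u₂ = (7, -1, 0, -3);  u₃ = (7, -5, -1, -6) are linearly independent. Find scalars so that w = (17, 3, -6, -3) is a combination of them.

w = 2u₁ + 3u₂ - 2u₃

Set up the augmented matrix [u₁ | u₂ | u₃ | w] and row-reduce.
Back-substitution yields (c₁, c₂, c₃) = (2, 3, -2).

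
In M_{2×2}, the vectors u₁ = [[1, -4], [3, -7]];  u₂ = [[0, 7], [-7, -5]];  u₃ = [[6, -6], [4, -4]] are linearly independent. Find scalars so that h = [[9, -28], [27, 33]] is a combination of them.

h = -3u₁ - 4u₂ + 2u₃

Work in coordinates with respect to the standard basis {E₁₁, E₁₂, E₂₁, E₂₂}.
Write h = a₁u₁ + … + a₃u₃ and equate components.
Row-reducing the augmented matrix gives the unique coefficients (a₁, a₂, a₃) = (-3, -4, 2).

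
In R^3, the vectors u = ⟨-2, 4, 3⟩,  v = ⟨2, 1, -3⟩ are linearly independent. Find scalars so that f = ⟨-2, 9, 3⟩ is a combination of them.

f = 2u + v

Write f = a₁u + a₂v and equate components.
Back-substitution yields (a₁, a₂) = (2, 1).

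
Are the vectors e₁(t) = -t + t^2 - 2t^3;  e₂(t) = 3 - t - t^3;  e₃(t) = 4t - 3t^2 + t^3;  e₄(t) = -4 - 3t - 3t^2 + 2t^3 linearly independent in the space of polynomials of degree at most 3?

linearly independent

Take coordinates with respect to the standard basis {1, t, …, t^3}.
The matrix [e₁|e₂|e₃|e₄] has determinant -126.
A nonzero determinant means the columns are linearly independent.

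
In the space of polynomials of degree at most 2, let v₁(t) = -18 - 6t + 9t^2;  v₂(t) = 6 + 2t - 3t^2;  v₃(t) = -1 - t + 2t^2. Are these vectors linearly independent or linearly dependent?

linearly dependent

Take coordinates with respect to the standard basis {1, t, t^2}.
Place the vectors as rows of a 3×3 matrix and reduce to echelon form.
The reduction yields 2 nonzero rows, so the rank is 2.
Since rank 2 < 3, the set is linearly dependent.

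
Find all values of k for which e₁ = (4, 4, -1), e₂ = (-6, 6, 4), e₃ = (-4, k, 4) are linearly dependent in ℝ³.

k = 52/5

Place the vectors as rows of a 3×3 matrix; dependence ⇔ determinant zero.
The determinant works out to 104 - 10*k.
Solving 104 - 10*k = 0 yields k = 52/5.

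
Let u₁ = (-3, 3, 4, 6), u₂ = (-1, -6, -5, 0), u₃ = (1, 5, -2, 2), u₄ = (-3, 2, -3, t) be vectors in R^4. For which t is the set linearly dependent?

Place the vectors as rows of a 4×4 matrix; dependence ⇔ determinant zero.
Expanding, det = 1024 - 128*t.
This vanishes exactly when t = 8.

t = 8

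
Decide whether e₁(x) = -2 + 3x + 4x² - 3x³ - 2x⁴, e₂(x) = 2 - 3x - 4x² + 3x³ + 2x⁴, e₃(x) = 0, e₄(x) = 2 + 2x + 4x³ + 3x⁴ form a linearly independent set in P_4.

Take coordinates with respect to the standard basis {1, x, …, x⁴}.
One of the vectors is the zero vector, so the set is linearly dependent.

linearly dependent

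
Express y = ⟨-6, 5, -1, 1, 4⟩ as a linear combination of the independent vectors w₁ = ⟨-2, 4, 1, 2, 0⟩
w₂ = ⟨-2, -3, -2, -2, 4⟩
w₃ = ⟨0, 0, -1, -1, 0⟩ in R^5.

y = 2w₁ + w₂ + w₃

Write y = c₁w₁ + … + c₃w₃ and equate components.
Back-substitution yields (c₁, c₂, c₃) = (2, 1, 1).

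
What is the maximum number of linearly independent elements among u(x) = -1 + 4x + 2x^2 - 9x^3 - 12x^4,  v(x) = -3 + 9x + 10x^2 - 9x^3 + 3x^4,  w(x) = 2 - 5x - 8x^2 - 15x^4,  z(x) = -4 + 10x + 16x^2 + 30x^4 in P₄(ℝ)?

Use coordinates relative to {1, x, …, x^4}.
Apply Gaussian elimination to the matrix whose rows are u, v, w, z.
Reduction leaves 2 leading entries, giving rank 2.

2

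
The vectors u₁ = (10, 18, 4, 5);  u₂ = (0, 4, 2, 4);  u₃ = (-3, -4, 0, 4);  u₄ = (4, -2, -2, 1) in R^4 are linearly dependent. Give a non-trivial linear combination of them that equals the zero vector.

Row-reduce the matrix with u₁, u₂, u₃, u₄ as columns; the null space gives the coefficients.
One solution (up to scaling) is (1, -3, 2, -1).

u₁ - 3u₂ + 2u₃ - u₄ = 0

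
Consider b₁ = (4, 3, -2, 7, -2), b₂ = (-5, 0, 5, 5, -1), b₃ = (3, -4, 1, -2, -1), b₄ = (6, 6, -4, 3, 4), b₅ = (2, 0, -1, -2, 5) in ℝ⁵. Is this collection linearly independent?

linearly independent

Row-reduce the matrix whose columns are b₁, b₂, b₃, b₄, b₅.
The reduction yields 5 nonzero rows, so the rank is 5.
Since rank = 5 (the number of vectors), the set is linearly independent.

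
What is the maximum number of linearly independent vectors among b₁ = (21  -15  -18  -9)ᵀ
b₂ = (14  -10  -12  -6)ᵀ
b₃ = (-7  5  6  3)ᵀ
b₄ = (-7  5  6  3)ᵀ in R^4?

1

Apply Gaussian elimination to the matrix whose rows are b₁, b₂, b₃, b₄.
Exactly 1 pivot survives; hence the rank is 1.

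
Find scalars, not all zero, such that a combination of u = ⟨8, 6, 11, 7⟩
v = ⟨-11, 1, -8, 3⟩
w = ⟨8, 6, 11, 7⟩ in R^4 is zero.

Solve the homogeneous system with u, v, w as columns by row-reducing the coefficient matrix.
One solution (up to scaling) is (1, 0, -1).

u - w = 0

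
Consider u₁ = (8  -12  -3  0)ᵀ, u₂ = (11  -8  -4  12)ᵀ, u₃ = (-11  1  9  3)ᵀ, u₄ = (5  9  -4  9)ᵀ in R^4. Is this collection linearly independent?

linearly independent

Place the vectors as rows of a 4×4 matrix and reduce to echelon form.
The reduction yields 4 nonzero rows, so the rank is 4.
Since rank = 4 (the number of vectors), the set is linearly independent.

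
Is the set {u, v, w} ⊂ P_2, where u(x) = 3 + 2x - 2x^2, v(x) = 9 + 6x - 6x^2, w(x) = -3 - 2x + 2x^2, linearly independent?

linearly dependent

Take coordinates with respect to the standard basis {1, x, x^2}.
Place the vectors as rows of a 3×3 matrix and reduce to echelon form.
The reduction yields 1 nonzero row, so the rank is 1.
Since rank 1 < 3, the set is linearly dependent.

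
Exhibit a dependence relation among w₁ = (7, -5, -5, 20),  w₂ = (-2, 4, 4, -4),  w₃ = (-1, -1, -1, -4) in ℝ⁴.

w₁ + 2w₂ + 3w₃ = 0

Row-reduce the matrix with w₁, w₂, w₃ as columns; the null space gives the coefficients.
A generator of the null space is (1, 2, 3).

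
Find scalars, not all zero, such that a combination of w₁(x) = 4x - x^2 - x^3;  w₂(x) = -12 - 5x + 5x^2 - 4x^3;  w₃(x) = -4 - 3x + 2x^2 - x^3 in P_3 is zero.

Write each element as a vector in ℝ⁴ using {1, x, …, x^3}.
Solve the homogeneous system with w₁, w₂, w₃ as columns by row-reducing the coefficient matrix.
A generator of the null space is (1, -1, 3).

w₁ - w₂ + 3w₃ = 0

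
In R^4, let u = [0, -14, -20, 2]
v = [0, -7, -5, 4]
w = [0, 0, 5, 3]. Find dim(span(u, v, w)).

Row-reduce the 3×4 matrix with these as rows.
Reduction leaves 2 leading entries, giving rank 2.

dim = 2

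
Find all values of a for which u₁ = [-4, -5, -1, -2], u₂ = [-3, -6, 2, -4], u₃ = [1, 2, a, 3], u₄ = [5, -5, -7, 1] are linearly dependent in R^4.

a = -4

Dependence holds iff the 4×4 matrix [u₁ u₂ u₃ u₄] is singular.
The determinant works out to 99*a + 396.
This vanishes exactly when a = -4.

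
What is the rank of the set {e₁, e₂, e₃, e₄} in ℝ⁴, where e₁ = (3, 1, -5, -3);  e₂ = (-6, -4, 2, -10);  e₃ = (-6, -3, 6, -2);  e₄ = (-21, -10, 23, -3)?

2

Row-reduce the 4×4 matrix with these as rows.
There are 2 pivot columns, so rank = 2.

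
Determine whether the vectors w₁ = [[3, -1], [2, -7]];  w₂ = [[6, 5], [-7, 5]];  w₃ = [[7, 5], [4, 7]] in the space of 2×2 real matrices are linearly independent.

Take coordinates with respect to the standard basis {E₁₁, E₁₂, E₂₁, E₂₂}.
Row-reduce the matrix whose columns are w₁, w₂, w₃.
The reduction yields 3 nonzero rows, so the rank is 3.
Since rank = 3 (the number of vectors), the set is linearly independent.

linearly independent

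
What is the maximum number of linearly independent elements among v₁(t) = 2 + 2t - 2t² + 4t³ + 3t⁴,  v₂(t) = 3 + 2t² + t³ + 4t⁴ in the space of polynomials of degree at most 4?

2

Use coordinates relative to {1, t, …, t⁴}.
Form the matrix with v₁, v₂ as columns and reduce.
Exactly 2 pivots survive; hence the rank is 2.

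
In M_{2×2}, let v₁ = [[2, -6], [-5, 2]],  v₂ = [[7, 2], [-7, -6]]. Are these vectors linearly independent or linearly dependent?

Write each element as a coordinate vector in ℝ⁴ using {E₁₁, E₁₂, E₂₁, E₂₂}.
Row-reduce the matrix whose columns are v₁, v₂.
The reduction yields 2 nonzero rows, so the rank is 2.
Since rank = 2 (the number of vectors), the set is linearly independent.

linearly independent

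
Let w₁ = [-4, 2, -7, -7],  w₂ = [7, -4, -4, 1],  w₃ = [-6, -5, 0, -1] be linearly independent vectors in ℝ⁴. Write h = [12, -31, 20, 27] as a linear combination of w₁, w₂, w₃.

Solve the system with w₁, w₂, w₃ as columns and h as the right-hand side.
Back-substitution yields (c₁, c₂, c₃) = (-4, 2, 3).

h = -4w₁ + 2w₂ + 3w₃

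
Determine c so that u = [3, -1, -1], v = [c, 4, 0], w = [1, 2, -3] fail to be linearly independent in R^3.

c = -32/5

Dependence holds iff the 3×3 matrix [u v w] is singular.
The determinant works out to -5*c - 32.
Solving -5*c - 32 = 0 yields c = -32/5.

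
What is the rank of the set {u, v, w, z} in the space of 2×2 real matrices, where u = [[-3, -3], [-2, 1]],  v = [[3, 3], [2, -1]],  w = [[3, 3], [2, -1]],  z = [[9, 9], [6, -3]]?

rank 1

Represent each element by its coordinate vector in ℝ⁴.
Put the 4×4 matrix [u|v|w|z] into echelon form.
Reduction leaves 1 leading entry, giving rank 1.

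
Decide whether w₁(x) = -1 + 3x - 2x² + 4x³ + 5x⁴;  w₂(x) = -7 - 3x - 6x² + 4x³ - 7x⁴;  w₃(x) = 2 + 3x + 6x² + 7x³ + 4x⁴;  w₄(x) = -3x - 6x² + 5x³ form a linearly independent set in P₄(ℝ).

linearly independent

Write each element as a coordinate vector in ℝ⁵ using {1, x, …, x⁴}.
Place the vectors as rows of a 4×5 matrix and reduce to echelon form.
The reduction yields 4 nonzero rows, so the rank is 4.
Since rank = 4 (the number of vectors), the set is linearly independent.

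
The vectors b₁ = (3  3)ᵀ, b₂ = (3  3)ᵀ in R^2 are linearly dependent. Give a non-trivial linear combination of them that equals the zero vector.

b₁ - b₂ = 0

Solve the homogeneous system with b₁, b₂ as columns by row-reducing the coefficient matrix.
The free variable yields coefficients (1, -1) (any nonzero multiple also works).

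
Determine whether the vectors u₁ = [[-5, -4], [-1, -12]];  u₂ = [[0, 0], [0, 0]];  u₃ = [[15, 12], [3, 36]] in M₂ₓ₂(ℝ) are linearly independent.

linearly dependent

Take coordinates with respect to the standard basis {E₁₁, E₁₂, E₂₁, E₂₂}.
One of the vectors is the zero vector, so the set is linearly dependent.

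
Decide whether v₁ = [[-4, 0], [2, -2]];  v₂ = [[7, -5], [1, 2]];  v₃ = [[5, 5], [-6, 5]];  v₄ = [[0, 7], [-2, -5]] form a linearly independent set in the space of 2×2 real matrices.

linearly independent

Take coordinates with respect to the standard basis {E₁₁, E₁₂, E₂₁, E₂₂}.
Row-reduce the matrix whose columns are v₁, v₂, v₃, v₄.
The reduction yields 4 nonzero rows, so the rank is 4.
Since rank = 4 (the number of vectors), the set is linearly independent.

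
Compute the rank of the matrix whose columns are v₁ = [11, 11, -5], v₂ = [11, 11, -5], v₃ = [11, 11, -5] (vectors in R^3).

Put the 3×3 matrix [v₁|v₂|v₃] into echelon form.
There is 1 pivot column, so rank = 1.

1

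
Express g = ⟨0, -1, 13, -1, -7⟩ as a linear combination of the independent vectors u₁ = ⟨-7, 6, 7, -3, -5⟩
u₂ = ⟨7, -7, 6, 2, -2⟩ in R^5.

Solve the system with u₁, u₂ as columns and g as the right-hand side.
The system has the unique solution (c₁, c₂) = (1, 1).

g = u₁ + u₂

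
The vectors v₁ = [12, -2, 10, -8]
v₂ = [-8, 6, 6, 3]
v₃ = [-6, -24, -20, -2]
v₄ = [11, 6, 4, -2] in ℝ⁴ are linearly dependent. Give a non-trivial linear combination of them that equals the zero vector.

2v₂ + v₃ + 2v₄ = 0

Write the vectors as columns of a matrix and find a nonzero vector in its null space.
The free variable yields coefficients (0, 2, 1, 2) (any nonzero multiple also works).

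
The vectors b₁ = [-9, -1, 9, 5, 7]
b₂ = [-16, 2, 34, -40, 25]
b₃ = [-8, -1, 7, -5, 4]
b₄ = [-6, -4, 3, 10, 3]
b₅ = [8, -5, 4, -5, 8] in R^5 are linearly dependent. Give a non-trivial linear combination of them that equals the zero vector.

2b₁ - b₂ + 3b₃ - 3b₄ + b₅ = 0

Write the vectors as columns of a matrix and find a nonzero vector in its null space.
A generator of the null space is (2, -1, 3, -3, 1).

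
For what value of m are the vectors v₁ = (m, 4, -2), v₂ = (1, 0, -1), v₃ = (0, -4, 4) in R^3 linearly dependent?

m = -2

Dependence holds iff the 3×3 matrix [v₁ v₂ v₃] is singular.
The determinant works out to -4*m - 8.
Setting this to zero gives m = -2.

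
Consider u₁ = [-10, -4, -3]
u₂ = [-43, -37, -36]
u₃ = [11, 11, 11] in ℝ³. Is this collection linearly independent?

Row-reduce the matrix whose columns are u₁, u₂, u₃.
The reduction yields 2 nonzero rows, so the rank is 2.
Since rank 2 < 3, the set is linearly dependent.
Indeed u₁ - u₂ - 3u₃ = 0.

linearly dependent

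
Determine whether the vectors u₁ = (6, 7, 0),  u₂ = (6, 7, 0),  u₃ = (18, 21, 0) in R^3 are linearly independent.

Place the vectors as rows of a 3×3 matrix and reduce to echelon form.
The reduction yields 1 nonzero row, so the rank is 1.
Since rank 1 < 3, the set is linearly dependent.
Indeed u₁ - u₂ = 0.

linearly dependent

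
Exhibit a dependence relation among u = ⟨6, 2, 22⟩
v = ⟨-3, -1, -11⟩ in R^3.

u + 2v = 0

Set up α₁u + α₂v = 0 and solve the homogeneous system.
A generator of the null space is (1, 2).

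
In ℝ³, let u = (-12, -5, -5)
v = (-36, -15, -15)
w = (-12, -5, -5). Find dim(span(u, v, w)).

1

Put the 3×3 matrix [u|v|w] into echelon form.
Exactly 1 pivot survives; hence the rank is 1.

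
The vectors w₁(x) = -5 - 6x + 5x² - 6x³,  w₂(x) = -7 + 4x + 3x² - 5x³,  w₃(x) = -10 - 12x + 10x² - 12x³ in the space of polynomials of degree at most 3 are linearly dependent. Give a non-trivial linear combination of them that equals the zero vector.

2w₁ - w₃ = 0

Write each element as a vector in ℝ⁴ using {1, x, …, x³}.
Write the vectors as columns of a matrix and find a nonzero vector in its null space.
The free variable yields coefficients (2, 0, -1) (any nonzero multiple also works).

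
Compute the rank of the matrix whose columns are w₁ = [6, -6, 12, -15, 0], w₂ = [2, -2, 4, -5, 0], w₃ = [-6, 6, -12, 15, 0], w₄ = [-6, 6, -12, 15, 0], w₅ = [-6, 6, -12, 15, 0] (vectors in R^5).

Apply Gaussian elimination to the matrix whose rows are w₁, w₂, w₃, w₄, w₅.
Reduction leaves 1 leading entry, giving rank 1.

1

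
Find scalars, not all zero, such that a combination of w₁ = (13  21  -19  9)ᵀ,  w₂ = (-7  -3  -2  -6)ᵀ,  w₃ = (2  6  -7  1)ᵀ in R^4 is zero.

w₁ + w₂ - 3w₃ = 0

Solve the homogeneous system with w₁, w₂, w₃ as columns by row-reducing the coefficient matrix.
A generator of the null space is (1, 1, -3).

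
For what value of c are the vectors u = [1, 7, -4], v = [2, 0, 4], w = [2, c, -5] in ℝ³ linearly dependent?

c = 21/2

The vectors are dependent exactly when the determinant of the matrix with rows u, v, w vanishes.
The determinant works out to 126 - 12*c.
Solving 126 - 12*c = 0 yields c = 21/2.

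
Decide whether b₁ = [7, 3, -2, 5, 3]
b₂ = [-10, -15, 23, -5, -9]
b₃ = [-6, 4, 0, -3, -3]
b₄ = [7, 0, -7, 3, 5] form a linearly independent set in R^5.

Place the vectors as rows of a 4×5 matrix and reduce to echelon form.
The reduction yields 3 nonzero rows, so the rank is 3.
Since rank 3 < 4, the set is linearly dependent.

linearly dependent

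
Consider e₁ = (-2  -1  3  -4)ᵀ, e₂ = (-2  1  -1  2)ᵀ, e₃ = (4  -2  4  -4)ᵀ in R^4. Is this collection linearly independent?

linearly independent

Row-reduce the matrix whose columns are e₁, e₂, e₃.
The reduction yields 3 nonzero rows, so the rank is 3.
Since rank = 3 (the number of vectors), the set is linearly independent.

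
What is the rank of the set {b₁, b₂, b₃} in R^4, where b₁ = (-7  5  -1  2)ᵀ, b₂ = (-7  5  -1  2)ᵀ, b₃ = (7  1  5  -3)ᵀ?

Put the 4×3 matrix [b₁|b₂|b₃] into echelon form.
Exactly 2 pivots survive; hence the rank is 2.

rank 2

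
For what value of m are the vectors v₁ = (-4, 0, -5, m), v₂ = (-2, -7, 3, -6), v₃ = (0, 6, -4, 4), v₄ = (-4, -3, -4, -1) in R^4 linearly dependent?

m = -3/8

Place the vectors as rows of a 4×4 matrix; dependence ⇔ determinant zero.
Cofactor expansion gives det = -32*m - 12.
Solving -32*m - 12 = 0 yields m = -3/8.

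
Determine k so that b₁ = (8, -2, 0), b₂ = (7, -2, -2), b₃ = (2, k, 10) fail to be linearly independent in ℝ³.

Dependence holds iff the 3×3 matrix [b₁ b₂ b₃] is singular.
Cofactor expansion gives det = 16*k - 12.
Setting this to zero gives k = 3/4.

k = 3/4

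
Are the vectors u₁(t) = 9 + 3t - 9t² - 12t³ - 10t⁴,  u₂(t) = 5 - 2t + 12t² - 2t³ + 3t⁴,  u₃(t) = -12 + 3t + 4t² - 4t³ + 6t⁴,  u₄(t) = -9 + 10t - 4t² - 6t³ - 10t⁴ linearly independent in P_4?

linearly independent

Take coordinates with respect to the standard basis {1, t, …, t⁴}.
Row-reduce the matrix whose columns are u₁, u₂, u₃, u₄.
The reduction yields 4 nonzero rows, so the rank is 4.
Since rank = 4 (the number of vectors), the set is linearly independent.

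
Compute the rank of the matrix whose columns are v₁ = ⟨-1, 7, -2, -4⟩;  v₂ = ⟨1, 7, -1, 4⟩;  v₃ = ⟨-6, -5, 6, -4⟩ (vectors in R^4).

Form the matrix with v₁, v₂, v₃ as columns and reduce.
Exactly 3 pivots survive; hence the rank is 3.

rank 3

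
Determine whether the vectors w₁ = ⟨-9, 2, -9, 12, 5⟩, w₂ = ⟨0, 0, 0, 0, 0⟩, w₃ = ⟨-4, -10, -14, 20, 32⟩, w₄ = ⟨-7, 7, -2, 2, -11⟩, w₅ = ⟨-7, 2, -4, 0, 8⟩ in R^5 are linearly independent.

One of the vectors is the zero vector, so the set is linearly dependent.

linearly dependent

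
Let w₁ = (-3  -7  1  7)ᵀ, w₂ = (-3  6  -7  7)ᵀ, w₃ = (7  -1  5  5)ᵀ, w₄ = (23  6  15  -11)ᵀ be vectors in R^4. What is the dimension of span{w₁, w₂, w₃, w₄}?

3

Row-reduce the 4×4 matrix with these as rows.
Reduction leaves 3 leading entries, giving rank 3.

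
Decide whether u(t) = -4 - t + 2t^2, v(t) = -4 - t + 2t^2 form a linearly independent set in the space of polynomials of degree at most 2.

linearly dependent

Take coordinates with respect to the standard basis {1, t, t^2}.
Place the vectors as rows of a 2×3 matrix and reduce to echelon form.
The reduction yields 1 nonzero row, so the rank is 1.
Since rank 1 < 2, the set is linearly dependent.
Indeed u - v = 0.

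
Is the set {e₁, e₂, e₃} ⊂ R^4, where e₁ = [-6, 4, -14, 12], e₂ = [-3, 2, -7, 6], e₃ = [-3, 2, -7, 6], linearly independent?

linearly dependent

Place the vectors as rows of a 3×4 matrix and reduce to echelon form.
The reduction yields 1 nonzero row, so the rank is 1.
Since rank 1 < 3, the set is linearly dependent.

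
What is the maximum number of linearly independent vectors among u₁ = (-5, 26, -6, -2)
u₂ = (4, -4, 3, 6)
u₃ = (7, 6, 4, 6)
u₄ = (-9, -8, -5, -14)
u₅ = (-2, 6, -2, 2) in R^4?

Put the 4×5 matrix [u₁|u₂|u₃|u₄|u₅] into echelon form.
Reduction leaves 3 leading entries, giving rank 3.
(With 5 elements in a 4-dimensional space the rank is at most 4.)

3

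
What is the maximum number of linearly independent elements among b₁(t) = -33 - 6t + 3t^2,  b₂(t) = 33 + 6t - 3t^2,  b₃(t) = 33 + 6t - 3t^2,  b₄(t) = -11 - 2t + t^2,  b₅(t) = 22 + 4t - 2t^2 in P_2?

1

Use coordinates relative to {1, t, t^2}.
Put the 3×5 matrix [b₁|b₂|b₃|b₄|b₅] into echelon form.
Reduction leaves 1 leading entry, giving rank 1.
(With 5 elements in a 3-dimensional space the rank is at most 3.)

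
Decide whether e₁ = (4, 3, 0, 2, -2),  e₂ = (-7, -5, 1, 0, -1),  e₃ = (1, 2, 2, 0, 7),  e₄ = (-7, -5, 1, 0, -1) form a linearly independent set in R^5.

Two of the vectors are equal, giving an immediate dependence.

linearly dependent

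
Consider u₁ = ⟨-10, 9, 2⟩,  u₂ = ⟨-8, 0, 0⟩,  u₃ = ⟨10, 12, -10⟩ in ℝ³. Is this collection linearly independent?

linearly independent

Form the 3×3 matrix with these as columns; its determinant is -912.
A nonzero determinant means the columns are linearly independent.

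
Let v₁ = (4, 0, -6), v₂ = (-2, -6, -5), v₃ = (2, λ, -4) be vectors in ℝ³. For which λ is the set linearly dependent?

λ = -3/4

The set is linearly dependent precisely when det[v₁; v₂; v₃] = 0.
The determinant works out to 32*λ + 24.
Setting this to zero gives λ = -3/4.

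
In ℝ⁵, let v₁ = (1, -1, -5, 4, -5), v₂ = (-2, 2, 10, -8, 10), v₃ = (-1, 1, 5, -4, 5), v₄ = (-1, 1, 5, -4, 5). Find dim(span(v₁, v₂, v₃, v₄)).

Form the matrix with v₁, v₂, v₃, v₄ as columns and reduce.
Reduction leaves 1 leading entry, giving rank 1.

1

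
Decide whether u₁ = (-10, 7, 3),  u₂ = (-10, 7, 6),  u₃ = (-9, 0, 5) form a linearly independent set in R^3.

The matrix [u₁|u₂|u₃] has determinant -189.
A nonzero determinant means the columns are linearly independent.

linearly independent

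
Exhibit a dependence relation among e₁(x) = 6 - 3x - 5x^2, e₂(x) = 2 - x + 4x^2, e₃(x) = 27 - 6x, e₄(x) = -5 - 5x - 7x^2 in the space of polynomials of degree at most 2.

Take coordinates with respect to {1, x, x^2}.
Write the vectors as columns of a matrix and find a nonzero vector in its null space.
A generator of the null space is (3, 2, -1, -1).

3e₁ + 2e₂ - e₃ - e₄ = 0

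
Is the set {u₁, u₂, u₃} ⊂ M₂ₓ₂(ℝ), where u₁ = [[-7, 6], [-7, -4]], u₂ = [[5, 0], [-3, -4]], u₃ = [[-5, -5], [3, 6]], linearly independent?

linearly independent

Take coordinates with respect to the standard basis {E₁₁, E₁₂, E₂₁, E₂₂}.
Place the vectors as rows of a 3×4 matrix and reduce to echelon form.
The reduction yields 3 nonzero rows, so the rank is 3.
Since rank = 3 (the number of vectors), the set is linearly independent.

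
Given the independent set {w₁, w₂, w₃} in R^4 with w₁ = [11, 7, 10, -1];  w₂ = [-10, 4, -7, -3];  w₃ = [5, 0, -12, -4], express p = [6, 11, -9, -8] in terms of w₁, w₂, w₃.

p = w₁ + w₂ + w₃

Set up the augmented matrix [w₁ | w₂ | w₃ | p] and row-reduce.
Row-reducing the augmented matrix gives the unique coefficients (α₁, α₂, α₃) = (1, 1, 1).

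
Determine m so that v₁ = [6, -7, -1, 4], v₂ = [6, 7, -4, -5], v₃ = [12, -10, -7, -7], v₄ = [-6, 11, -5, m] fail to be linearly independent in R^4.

Dependence holds iff the 4×4 matrix [v₁ v₂ v₃ v₄] is singular.
Expanding, det = -348*m - 7656.
Solving -348*m - 7656 = 0 yields m = -22.

m = -22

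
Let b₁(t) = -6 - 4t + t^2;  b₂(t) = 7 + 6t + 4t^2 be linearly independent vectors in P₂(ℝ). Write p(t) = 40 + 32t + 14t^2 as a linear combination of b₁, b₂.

p = -2b₁ + 4b₂

Work in coordinates with respect to the standard basis {1, t, t^2}.
Set up the augmented matrix [b₁ | b₂ | p] and row-reduce.
Back-substitution yields (α₁, α₂) = (-2, 4).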